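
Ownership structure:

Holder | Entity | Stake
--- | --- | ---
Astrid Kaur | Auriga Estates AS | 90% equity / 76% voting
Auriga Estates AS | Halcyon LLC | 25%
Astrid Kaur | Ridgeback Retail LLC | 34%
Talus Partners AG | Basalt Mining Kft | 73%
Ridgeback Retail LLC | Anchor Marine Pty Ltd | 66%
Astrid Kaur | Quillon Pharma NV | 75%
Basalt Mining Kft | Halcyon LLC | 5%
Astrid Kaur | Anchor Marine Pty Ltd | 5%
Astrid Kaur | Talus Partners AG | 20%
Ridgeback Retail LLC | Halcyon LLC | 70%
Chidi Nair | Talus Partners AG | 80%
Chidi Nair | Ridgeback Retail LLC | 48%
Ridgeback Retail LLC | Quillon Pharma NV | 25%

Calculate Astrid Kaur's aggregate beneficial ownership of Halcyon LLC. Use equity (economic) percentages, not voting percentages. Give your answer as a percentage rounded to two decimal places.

Astrid reaches Halcyon along 3 paths.
Via Auriga: 90% × 25% = 22.5%.
Via Ridgeback: 34% × 70% = 23.8%.
Via Talus → Basalt: 20% × 73% × 5% = 0.73%.
Total: 22.5% + 23.8% + 0.73% = 47.03%.

47.03%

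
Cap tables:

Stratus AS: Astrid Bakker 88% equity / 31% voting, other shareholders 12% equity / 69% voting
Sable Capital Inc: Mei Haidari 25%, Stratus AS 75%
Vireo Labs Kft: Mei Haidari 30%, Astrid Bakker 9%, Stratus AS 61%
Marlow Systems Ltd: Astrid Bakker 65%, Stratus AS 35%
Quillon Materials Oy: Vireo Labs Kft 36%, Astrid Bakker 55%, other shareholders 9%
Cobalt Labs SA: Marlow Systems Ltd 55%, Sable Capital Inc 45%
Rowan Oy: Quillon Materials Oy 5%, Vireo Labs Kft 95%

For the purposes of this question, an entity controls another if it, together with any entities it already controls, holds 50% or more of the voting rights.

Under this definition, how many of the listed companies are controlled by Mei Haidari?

0

Mei's largest direct stake is 30% in Vireo, which does not meet the threshold.
Mei controls 0 companies.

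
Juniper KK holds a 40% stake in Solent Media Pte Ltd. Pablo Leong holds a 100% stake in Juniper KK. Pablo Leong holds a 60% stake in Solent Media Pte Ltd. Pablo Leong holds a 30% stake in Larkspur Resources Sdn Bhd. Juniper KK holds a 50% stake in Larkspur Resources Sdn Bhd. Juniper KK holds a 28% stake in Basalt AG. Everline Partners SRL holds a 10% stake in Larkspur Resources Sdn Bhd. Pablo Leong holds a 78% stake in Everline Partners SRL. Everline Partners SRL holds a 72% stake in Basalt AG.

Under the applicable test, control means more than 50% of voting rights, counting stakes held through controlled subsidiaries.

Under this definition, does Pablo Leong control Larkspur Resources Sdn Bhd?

Pablo holds 78% of Everline, so Pablo controls Everline.
Pablo holds 100% of Juniper, so Pablo controls Juniper.
Pablo and Juniper and Everline together hold 30% + 50% + 10% = 90% of Larkspur, so Pablo controls Larkspur.

Yes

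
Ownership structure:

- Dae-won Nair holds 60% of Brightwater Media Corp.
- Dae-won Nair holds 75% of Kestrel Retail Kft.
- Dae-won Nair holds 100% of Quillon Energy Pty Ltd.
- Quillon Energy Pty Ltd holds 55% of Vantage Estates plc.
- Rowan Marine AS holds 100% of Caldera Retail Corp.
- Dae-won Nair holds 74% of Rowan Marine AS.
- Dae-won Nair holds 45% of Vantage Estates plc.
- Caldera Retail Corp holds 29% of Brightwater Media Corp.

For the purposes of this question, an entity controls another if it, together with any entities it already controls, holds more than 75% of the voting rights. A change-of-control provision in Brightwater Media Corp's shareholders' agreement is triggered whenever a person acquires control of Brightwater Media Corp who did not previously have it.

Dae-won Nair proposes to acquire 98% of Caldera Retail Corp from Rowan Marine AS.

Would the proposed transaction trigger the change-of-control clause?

Yes

The purchase adds only to Dae-won's holdings (Rowan's stake shrinks), so Dae-won is the only person who could newly come to control Brightwater.
Dae-won holds 100% of Quillon, so Dae-won controls Quillon.
Dae-won and Quillon together hold 45% + 55% = 100% of Vantage, so Dae-won controls Vantage.
In Brightwater, Dae-won's side holds only 60%, not > 75%.
So before the transaction, Dae-won does not control Brightwater.
After the purchase, Dae-won holds 98% of Caldera directly, and Rowan's stake falls to 2%.
Dae-won holds 98% of Caldera, so Dae-won controls Caldera.
Caldera and Dae-won together hold 29% + 60% = 89% of Brightwater, so Dae-won controls Brightwater.
Dae-won did not control Brightwater before and does after, so the clause is triggered.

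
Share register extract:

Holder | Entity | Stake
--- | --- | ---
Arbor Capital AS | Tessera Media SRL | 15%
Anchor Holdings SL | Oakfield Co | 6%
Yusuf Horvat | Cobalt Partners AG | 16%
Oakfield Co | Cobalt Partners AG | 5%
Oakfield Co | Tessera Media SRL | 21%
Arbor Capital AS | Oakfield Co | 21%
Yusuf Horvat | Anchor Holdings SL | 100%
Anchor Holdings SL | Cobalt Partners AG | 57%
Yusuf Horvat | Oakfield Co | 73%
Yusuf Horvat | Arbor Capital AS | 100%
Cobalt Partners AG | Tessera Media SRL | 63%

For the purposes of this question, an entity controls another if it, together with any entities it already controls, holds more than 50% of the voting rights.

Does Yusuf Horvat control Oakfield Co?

Yusuf holds 100% of Arbor, so Yusuf controls Arbor.
Yusuf holds 100% of Anchor, so Yusuf controls Anchor.
Anchor and Yusuf and Arbor together hold 6% + 73% + 21% = 100% of Oakfield, so Yusuf controls Oakfield.

Yes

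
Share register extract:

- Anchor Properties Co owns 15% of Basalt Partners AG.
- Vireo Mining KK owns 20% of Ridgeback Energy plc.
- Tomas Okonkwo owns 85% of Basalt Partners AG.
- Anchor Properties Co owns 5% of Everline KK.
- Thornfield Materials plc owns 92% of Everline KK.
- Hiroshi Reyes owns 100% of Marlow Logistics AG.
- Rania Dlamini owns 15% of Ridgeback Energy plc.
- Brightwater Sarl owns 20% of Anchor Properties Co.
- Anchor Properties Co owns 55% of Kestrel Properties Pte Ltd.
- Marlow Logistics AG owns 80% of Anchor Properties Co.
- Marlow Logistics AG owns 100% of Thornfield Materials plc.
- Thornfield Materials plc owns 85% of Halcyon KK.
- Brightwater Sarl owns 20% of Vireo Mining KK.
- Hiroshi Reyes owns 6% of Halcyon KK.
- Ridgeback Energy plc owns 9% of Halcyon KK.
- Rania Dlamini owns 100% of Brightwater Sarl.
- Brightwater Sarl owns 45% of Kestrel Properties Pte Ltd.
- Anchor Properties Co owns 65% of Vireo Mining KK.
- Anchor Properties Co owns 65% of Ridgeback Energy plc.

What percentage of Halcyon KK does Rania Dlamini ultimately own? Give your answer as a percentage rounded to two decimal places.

Rania reaches Halcyon along 4 paths.
Via Brightwater → Vireo → Ridgeback: 100% × 20% × 20% × 9% = 0.36%.
Via Brightwater → Anchor → Vireo → Ridgeback: 100% × 20% × 65% × 20% × 9% = 0.234%.
Via Ridgeback: 15% × 9% = 1.35%.
Via Brightwater → Anchor → Ridgeback: 100% × 20% × 65% × 9% = 1.17%.
Total: 0.36% + 0.234% + 1.35% + 1.17% = 3.114%.
Rounded: 3.11%.

3.11%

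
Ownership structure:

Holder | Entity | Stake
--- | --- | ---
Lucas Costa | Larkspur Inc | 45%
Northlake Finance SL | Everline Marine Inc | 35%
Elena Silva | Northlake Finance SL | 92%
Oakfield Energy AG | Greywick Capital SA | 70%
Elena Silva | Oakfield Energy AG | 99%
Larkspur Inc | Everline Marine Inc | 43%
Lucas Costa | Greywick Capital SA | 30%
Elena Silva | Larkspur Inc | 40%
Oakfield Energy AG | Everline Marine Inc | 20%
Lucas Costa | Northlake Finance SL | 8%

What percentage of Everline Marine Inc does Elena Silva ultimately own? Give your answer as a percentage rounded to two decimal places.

Elena reaches Everline along 3 paths.
Via Oakfield: 99% × 20% = 19.8%.
Via Northlake: 92% × 35% = 32.2%.
Via Larkspur: 40% × 43% = 17.2%.
Total: 19.8% + 32.2% + 17.2% = 69.2%.
Rounded: 69.20%.

69.20%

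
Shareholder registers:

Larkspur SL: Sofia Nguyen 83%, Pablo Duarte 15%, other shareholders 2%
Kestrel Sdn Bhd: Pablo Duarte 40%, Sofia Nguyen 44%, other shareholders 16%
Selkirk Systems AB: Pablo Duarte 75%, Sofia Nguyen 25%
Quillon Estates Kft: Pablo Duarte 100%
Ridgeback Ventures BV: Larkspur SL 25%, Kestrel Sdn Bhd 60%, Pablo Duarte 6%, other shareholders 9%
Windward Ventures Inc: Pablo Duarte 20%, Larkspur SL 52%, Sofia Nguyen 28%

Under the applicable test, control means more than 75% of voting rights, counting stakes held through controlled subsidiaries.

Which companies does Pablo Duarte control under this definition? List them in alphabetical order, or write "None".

Pablo holds 100% of Quillon, so Pablo controls Quillon.
No other company's threshold is met.

Quillon Estates Kft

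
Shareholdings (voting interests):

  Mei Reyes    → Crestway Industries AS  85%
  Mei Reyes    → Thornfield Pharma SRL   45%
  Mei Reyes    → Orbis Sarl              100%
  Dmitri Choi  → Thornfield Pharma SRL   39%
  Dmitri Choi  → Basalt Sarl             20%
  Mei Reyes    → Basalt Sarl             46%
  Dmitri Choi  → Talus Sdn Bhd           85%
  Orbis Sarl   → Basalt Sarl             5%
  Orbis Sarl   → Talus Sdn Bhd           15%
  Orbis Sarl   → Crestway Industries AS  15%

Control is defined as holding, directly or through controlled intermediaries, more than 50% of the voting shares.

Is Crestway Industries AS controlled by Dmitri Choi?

No

Dmitri holds 85% of Talus, so Dmitri controls Talus.
Neither Dmitri nor any entity Dmitri controls holds any voting interest in Crestway.
So Dmitri does not control Crestway.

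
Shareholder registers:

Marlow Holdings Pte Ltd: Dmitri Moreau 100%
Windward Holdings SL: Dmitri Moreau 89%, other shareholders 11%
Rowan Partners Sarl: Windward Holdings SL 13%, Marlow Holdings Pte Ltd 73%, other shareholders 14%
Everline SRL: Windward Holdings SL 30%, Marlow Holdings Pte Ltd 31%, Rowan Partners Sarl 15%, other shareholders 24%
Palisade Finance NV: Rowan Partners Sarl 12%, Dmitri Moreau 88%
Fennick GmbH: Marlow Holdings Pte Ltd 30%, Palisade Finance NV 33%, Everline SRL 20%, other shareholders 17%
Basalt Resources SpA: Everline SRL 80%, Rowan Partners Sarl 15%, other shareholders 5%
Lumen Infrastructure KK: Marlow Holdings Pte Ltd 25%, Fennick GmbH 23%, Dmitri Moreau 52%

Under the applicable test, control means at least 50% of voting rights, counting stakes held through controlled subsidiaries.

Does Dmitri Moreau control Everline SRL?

Yes

Dmitri holds 89% of Windward, so Dmitri controls Windward.
Dmitri holds 100% of Marlow, so Dmitri controls Marlow.
Windward and Marlow together hold 13% + 73% = 86% of Rowan, so Dmitri controls Rowan.
Windward and Marlow and Rowan together hold 30% + 31% + 15% = 76% of Everline, so Dmitri controls Everline.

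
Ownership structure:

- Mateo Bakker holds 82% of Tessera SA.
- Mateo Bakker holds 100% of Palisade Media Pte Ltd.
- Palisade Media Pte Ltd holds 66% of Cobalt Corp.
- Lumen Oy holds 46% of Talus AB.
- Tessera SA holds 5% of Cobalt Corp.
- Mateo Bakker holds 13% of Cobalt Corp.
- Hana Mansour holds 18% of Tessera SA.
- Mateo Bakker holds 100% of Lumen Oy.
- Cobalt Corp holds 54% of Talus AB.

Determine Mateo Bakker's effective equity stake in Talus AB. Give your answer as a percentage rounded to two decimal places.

90.87%

Mateo reaches Talus along 4 paths.
Via Lumen: 100% × 46% = 46%.
Via Tessera → Cobalt: 82% × 5% × 54% = 2.214%.
Via Cobalt: 13% × 54% = 7.02%.
Via Palisade → Cobalt: 100% × 66% × 54% = 35.64%.
Total: 46% + 2.214% + 7.02% + 35.64% = 90.874%.
Rounded: 90.87%.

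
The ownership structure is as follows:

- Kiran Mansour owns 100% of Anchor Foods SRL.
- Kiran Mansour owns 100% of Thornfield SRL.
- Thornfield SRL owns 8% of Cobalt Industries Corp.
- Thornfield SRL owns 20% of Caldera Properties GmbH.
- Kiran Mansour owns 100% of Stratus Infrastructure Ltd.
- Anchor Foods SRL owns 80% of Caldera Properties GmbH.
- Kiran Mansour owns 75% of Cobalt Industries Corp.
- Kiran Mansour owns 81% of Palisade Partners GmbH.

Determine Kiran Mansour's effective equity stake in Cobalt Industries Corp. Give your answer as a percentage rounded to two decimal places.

Kiran reaches Cobalt along 2 paths.
Direct stake: 75% = 75%.
Via Thornfield: 100% × 8% = 8%.
Total: 75% + 8% = 83%.
Rounded: 83.00%.

83.00%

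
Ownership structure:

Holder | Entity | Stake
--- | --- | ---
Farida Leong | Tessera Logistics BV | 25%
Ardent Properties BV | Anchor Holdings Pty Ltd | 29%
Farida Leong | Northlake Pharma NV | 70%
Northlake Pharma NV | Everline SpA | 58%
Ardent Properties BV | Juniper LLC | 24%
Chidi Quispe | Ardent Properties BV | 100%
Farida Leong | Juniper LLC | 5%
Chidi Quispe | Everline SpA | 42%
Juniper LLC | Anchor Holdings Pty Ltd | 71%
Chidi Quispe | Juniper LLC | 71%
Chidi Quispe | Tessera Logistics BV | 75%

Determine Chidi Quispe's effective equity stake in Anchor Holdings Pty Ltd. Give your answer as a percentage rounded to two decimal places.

Chidi reaches Anchor along 3 paths.
Via Juniper: 71% × 71% = 50.41%.
Via Ardent → Juniper: 100% × 24% × 71% = 17.04%.
Via Ardent: 100% × 29% = 29%.
Total: 50.41% + 17.04% + 29% = 96.45%.

96.45%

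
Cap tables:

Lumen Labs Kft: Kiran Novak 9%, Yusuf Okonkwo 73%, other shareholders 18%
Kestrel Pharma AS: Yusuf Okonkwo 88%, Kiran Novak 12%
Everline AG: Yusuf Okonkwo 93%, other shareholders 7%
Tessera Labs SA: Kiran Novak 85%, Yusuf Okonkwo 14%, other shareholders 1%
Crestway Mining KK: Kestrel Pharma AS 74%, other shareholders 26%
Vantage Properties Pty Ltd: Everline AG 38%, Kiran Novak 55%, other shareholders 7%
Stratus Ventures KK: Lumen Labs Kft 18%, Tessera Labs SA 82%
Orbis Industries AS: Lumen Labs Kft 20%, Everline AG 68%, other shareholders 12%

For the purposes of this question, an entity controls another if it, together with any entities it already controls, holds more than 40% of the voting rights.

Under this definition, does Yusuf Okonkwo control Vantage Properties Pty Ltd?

No

Yusuf holds 73% of Lumen, so Yusuf controls Lumen.
Yusuf holds 88% of Kestrel, so Yusuf controls Kestrel.
Yusuf holds 93% of Everline, so Yusuf controls Everline.
Kestrel holds 74% of Crestway, so Yusuf controls Crestway.
Lumen and Everline together hold 20% + 68% = 88% of Orbis, so Yusuf controls Orbis.
In Vantage, Yusuf's side holds only 38%, not > 40%.
So Yusuf does not control Vantage.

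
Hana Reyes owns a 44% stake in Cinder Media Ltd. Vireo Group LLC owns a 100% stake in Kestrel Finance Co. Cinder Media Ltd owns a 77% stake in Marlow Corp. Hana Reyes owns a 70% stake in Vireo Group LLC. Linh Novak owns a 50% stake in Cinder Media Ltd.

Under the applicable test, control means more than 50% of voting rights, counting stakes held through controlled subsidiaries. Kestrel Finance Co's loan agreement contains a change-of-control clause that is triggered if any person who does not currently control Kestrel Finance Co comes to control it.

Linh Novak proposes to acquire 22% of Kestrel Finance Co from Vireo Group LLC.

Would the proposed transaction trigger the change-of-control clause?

No

The purchase adds only to Linh's holdings (Vireo's stake shrinks), so Linh is the only person who could newly come to control Kestrel.
Linh's largest direct stake is 50% in Cinder, which does not meet the threshold, so Linh controls no company.
Neither Linh nor any entity Linh controls holds any voting interest in Kestrel.
So before the transaction, Linh does not control Kestrel.
After the purchase, Linh holds 22% of Kestrel directly, and Vireo's stake falls to 78%.
After the transaction, Linh's side holds 22% of Kestrel, not > 50%, so Linh still does not control Kestrel.
No new person acquires control, so the clause is not triggered.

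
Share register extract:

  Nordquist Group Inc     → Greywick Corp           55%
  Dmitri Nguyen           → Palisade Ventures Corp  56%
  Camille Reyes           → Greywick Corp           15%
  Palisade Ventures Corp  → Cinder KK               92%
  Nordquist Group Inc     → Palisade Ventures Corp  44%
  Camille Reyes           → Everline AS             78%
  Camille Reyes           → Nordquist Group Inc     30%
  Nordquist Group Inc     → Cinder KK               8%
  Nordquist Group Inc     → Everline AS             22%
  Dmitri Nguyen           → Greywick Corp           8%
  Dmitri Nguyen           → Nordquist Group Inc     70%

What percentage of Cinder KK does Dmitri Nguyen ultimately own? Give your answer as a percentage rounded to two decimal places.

85.46%

Dmitri reaches Cinder along 3 paths.
Via Palisade: 56% × 92% = 51.52%.
Via Nordquist → Palisade: 70% × 44% × 92% = 28.336%.
Via Nordquist: 70% × 8% = 5.6%.
Total: 51.52% + 28.336% + 5.6% = 85.456%.
Rounded: 85.46%.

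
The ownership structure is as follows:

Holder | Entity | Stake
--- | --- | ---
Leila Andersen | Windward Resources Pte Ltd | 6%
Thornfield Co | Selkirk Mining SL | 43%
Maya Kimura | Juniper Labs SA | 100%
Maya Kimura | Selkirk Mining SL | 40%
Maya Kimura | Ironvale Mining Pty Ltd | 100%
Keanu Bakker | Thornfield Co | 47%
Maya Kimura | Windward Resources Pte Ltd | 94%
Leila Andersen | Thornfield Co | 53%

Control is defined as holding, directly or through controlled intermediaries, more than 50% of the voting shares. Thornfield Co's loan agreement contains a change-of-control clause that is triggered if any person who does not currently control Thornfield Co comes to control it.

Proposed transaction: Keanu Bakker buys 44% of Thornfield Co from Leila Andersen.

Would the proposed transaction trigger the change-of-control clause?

The purchase adds only to Keanu's holdings (Leila's stake shrinks), so Keanu is the only person who could newly come to control Thornfield.
Keanu's largest direct stake is 47% in Thornfield, which does not meet the threshold, so Keanu controls no company.
In Thornfield, Keanu's side holds only 47%, not > 50%.
So before the transaction, Keanu does not control Thornfield.
After the purchase, Keanu's direct stake in Thornfield rises to 47% + 44% = 91%, and Leila's stake falls to 9%.
Keanu holds 91% of Thornfield, so Keanu controls Thornfield.
Keanu did not control Thornfield before and does after, so the clause is triggered.

Yes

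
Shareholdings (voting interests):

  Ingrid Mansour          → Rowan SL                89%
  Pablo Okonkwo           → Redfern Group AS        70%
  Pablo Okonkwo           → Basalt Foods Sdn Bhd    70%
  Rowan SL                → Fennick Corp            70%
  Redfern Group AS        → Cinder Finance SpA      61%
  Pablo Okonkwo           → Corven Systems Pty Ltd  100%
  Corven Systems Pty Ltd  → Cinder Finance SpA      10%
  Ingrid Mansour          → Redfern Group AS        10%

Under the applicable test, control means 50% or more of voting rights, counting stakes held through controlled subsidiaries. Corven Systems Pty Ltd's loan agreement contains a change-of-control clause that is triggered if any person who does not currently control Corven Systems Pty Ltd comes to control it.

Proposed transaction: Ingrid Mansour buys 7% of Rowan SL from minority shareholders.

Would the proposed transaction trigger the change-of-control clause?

The purchase changes only Ingrid's holdings, so Ingrid is the only person who could newly come to control Corven.
Ingrid holds 89% of Rowan, so Ingrid controls Rowan.
Rowan holds 70% of Fennick, so Ingrid controls Fennick.
Neither Ingrid nor any entity Ingrid controls holds any voting interest in Corven.
So before the transaction, Ingrid does not control Corven.
After the purchase, Ingrid's direct stake in Rowan rises to 89% + 7% = 96%.
Ingrid holds 96% of Rowan, so Ingrid controls Rowan.
After the transaction, neither Ingrid nor any entity Ingrid controls holds a voting interest in Corven, so Ingrid still does not control it.
No new person acquires control, so the clause is not triggered.

No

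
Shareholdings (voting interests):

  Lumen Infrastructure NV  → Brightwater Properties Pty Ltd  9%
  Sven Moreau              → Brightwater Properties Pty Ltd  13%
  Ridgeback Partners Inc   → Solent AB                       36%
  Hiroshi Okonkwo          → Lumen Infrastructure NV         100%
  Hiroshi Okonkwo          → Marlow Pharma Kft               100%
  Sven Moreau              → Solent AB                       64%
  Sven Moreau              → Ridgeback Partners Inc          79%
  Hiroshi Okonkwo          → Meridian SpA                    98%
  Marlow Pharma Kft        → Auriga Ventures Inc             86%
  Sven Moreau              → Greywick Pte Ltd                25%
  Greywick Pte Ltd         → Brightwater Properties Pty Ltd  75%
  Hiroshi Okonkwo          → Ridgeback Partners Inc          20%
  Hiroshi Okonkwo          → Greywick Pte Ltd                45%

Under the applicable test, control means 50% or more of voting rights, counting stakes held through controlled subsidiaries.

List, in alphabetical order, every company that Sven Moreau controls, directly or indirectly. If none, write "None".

Ridgeback Partners Inc, Solent AB

Sven holds 79% of Ridgeback, so Sven controls Ridgeback.
Ridgeback and Sven together hold 36% + 64% = 100% of Solent, so Sven controls Solent.
No other company's threshold is met.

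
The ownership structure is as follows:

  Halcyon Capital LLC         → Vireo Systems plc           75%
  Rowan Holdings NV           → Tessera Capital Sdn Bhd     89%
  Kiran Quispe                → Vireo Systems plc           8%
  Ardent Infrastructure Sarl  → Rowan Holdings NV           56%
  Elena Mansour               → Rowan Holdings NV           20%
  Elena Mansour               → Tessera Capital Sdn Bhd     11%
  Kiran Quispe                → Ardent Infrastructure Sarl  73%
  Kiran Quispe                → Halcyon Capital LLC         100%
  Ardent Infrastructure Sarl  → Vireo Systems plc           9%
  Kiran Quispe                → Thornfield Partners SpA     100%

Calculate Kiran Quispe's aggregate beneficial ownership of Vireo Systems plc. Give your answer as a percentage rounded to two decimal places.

89.57%

Kiran reaches Vireo along 3 paths.
Direct stake: 8% = 8%.
Via Halcyon: 100% × 75% = 75%.
Via Ardent: 73% × 9% = 6.57%.
Total: 8% + 75% + 6.57% = 89.57%.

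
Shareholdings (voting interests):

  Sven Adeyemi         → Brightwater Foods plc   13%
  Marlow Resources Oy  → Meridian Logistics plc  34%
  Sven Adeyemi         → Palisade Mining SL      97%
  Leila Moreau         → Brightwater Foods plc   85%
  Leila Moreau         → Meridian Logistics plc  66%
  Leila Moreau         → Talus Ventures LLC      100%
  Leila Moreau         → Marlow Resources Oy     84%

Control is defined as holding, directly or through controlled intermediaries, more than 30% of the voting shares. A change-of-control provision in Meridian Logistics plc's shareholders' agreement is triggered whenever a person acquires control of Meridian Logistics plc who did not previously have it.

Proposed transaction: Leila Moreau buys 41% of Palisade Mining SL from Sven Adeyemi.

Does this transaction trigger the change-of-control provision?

No

The purchase adds only to Leila's holdings (Sven's stake shrinks), so Leila is the only person who could newly come to control Meridian.
Leila holds 84% of Marlow, so Leila controls Marlow.
Marlow and Leila together hold 34% + 66% = 100% of Meridian, so Leila controls Meridian.
So Leila already controls Meridian before the transaction.
After the purchase, Leila holds 41% of Palisade directly, and Sven's stake falls to 56%.
Leila controlled Meridian already, so this is not a new person acquiring control; every other person's position is unchanged or reduced.
No new person acquires control, so the clause is not triggered.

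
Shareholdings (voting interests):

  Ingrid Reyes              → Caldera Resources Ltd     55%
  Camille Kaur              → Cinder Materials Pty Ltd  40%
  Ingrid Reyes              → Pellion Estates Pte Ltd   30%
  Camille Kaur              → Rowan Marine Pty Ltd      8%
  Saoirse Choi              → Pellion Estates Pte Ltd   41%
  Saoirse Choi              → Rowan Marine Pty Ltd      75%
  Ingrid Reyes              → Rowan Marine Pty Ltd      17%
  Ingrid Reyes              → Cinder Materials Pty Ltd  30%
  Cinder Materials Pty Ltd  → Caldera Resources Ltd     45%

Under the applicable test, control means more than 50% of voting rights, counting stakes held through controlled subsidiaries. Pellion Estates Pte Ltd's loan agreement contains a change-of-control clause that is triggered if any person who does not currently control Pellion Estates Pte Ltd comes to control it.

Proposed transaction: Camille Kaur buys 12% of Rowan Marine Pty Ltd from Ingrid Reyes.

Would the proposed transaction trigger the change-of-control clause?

No

The purchase adds only to Camille's holdings (Ingrid's stake shrinks), so Camille is the only person who could newly come to control Pellion.
Camille's largest direct stake is 40% in Cinder, which does not meet the threshold, so Camille controls no company.
Neither Camille nor any entity Camille controls holds any voting interest in Pellion.
So before the transaction, Camille does not control Pellion.
After the purchase, Camille's direct stake in Rowan rises to 8% + 12% = 20%, and Ingrid's stake falls to 5%.
Camille's side now holds 20% of Rowan, not > 50%, so Camille still does not control Rowan.
After the transaction, neither Camille nor any entity Camille controls holds a voting interest in Pellion, so Camille still does not control it.
No new person acquires control, so the clause is not triggered.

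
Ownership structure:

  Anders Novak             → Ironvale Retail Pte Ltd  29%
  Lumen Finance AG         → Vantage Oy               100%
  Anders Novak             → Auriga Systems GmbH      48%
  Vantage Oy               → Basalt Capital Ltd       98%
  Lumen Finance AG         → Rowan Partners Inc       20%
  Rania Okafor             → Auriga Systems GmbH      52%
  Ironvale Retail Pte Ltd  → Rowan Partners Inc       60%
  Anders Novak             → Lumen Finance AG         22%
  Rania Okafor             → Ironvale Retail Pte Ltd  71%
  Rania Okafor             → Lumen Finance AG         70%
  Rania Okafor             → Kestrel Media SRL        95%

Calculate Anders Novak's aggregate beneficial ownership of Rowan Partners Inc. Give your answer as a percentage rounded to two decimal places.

Anders reaches Rowan along 2 paths.
Via Lumen: 22% × 20% = 4.4%.
Via Ironvale: 29% × 60% = 17.4%.
Total: 4.4% + 17.4% = 21.8%.
Rounded: 21.80%.

21.80%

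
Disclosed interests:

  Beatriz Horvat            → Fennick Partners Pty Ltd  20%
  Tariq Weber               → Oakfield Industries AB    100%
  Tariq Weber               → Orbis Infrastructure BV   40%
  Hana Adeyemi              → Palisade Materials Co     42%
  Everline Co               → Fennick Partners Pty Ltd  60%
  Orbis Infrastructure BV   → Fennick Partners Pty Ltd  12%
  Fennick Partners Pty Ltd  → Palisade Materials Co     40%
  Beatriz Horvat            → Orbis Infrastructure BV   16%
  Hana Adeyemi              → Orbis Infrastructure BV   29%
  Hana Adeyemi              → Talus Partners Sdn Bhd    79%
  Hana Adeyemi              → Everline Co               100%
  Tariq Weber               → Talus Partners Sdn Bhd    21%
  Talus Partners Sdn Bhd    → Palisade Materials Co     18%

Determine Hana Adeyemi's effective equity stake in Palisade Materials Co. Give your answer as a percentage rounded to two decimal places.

81.61%

Hana reaches Palisade along 4 paths.
Via Talus: 79% × 18% = 14.22%.
Direct stake: 42% = 42%.
Via Everline → Fennick: 100% × 60% × 40% = 24%.
Via Orbis → Fennick: 29% × 12% × 40% = 1.392%.
Total: 14.22% + 42% + 24% + 1.392% = 81.612%.
Rounded: 81.61%.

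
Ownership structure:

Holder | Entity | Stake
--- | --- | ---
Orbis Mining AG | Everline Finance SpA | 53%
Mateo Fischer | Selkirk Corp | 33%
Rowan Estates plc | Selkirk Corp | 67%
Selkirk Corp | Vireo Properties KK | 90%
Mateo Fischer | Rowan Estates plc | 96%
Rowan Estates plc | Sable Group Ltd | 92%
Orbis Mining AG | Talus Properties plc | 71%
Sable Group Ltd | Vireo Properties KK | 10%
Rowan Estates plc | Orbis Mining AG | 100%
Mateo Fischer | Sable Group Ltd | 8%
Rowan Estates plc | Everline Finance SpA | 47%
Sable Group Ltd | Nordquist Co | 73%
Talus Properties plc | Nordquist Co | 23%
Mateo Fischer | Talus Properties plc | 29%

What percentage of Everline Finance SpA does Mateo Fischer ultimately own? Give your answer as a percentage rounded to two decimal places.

96.00%

Mateo reaches Everline along 2 paths.
Via Rowan: 96% × 47% = 45.12%.
Via Rowan → Orbis: 96% × 100% × 53% = 50.88%.
Total: 45.12% + 50.88% = 96%.
Rounded: 96.00%.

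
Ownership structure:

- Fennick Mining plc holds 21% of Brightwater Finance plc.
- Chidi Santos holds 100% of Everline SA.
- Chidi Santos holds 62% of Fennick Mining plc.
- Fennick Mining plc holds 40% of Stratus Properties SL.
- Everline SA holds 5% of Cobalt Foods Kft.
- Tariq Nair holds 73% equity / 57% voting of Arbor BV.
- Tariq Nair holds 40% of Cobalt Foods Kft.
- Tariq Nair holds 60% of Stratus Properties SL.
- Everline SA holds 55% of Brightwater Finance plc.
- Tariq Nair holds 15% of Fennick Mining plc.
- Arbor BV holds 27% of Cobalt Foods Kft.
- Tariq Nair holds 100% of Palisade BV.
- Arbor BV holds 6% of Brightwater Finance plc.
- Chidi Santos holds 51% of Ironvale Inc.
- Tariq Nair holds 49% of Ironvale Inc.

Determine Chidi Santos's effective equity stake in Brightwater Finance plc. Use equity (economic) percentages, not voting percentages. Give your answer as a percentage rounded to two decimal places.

Chidi reaches Brightwater along 2 paths.
Via Fennick: 62% × 21% = 13.02%.
Via Everline: 100% × 55% = 55%.
Total: 13.02% + 55% = 68.02%.

68.02%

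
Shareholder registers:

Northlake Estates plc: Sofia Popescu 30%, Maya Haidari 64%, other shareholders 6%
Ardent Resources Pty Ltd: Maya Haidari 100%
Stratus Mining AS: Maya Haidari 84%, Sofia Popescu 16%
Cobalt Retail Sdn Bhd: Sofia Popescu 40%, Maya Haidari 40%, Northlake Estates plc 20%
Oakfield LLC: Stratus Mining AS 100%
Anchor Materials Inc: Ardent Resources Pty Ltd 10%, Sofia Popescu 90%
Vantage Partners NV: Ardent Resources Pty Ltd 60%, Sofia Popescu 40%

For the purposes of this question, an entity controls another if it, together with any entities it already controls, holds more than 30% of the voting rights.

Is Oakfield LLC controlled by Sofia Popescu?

No

Sofia holds 40% of Cobalt, so Sofia controls Cobalt.
Sofia holds 90% of Anchor, so Sofia controls Anchor.
Sofia holds 40% of Vantage, so Sofia controls Vantage.
Neither Sofia nor any entity Sofia controls holds any voting interest in Oakfield.
So Sofia does not control Oakfield.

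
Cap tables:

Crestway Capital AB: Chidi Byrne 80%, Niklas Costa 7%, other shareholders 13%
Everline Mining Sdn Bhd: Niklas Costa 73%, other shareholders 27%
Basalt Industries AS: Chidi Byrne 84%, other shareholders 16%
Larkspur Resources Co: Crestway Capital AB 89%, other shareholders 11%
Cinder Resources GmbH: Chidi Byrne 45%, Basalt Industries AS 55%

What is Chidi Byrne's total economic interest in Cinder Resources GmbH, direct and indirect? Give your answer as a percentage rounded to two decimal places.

91.20%

Chidi reaches Cinder along 2 paths.
Direct stake: 45% = 45%.
Via Basalt: 84% × 55% = 46.2%.
Total: 45% + 46.2% = 91.2%.
Rounded: 91.20%.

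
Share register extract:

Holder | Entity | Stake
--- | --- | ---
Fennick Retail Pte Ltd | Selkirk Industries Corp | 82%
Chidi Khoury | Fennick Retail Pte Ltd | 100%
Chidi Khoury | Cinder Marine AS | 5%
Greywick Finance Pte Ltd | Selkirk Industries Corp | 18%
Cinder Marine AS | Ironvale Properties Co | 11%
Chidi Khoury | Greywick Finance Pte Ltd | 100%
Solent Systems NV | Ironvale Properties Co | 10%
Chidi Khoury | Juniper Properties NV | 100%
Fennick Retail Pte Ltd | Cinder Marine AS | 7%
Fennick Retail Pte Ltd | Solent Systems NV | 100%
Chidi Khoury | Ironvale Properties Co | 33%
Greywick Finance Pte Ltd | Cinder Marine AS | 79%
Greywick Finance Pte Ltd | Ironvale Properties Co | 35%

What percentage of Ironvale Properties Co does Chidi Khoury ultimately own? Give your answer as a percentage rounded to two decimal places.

Chidi reaches Ironvale along 6 paths.
Direct stake: 33% = 33%.
Via Greywick: 100% × 35% = 35%.
Via Fennick → Solent: 100% × 100% × 10% = 10%.
Via Cinder: 5% × 11% = 0.55%.
Via Greywick → Cinder: 100% × 79% × 11% = 8.69%.
Via Fennick → Cinder: 100% × 7% × 11% = 0.77%.
Total: 33% + 35% + 10% + 0.55% + 8.69% + 0.77% = 88.01%.

88.01%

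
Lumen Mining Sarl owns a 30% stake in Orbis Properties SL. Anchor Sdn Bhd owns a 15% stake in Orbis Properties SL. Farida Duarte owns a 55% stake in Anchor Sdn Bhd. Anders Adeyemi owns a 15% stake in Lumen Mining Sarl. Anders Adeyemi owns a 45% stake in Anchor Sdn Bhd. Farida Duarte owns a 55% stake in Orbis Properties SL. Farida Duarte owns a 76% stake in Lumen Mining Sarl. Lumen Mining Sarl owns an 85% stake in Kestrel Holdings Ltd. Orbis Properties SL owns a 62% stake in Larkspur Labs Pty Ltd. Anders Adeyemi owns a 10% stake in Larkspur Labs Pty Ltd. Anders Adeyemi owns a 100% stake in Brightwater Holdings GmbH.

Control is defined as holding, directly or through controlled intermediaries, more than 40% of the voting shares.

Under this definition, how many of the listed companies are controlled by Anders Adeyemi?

2

Anders holds 45% of Anchor, so Anders controls Anchor.
Anders holds 100% of Brightwater, so Anders controls Brightwater.
No other company's threshold is met.
Anders controls 2 companies.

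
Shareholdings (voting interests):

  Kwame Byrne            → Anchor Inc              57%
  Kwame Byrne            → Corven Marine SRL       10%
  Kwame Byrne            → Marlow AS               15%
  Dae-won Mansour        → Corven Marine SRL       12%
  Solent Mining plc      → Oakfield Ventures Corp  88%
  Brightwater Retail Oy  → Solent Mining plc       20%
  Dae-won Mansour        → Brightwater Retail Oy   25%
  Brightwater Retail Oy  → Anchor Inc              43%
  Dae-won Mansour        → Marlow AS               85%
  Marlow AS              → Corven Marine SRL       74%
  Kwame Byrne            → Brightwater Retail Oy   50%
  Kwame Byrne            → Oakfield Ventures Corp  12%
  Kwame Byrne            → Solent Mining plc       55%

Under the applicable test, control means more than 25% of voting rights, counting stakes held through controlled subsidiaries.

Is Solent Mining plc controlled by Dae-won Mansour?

Dae-won holds 85% of Marlow, so Dae-won controls Marlow.
Marlow and Dae-won together hold 74% + 12% = 86% of Corven, so Dae-won controls Corven.
Neither Dae-won nor any entity Dae-won controls holds any voting interest in Solent.
So Dae-won does not control Solent.

No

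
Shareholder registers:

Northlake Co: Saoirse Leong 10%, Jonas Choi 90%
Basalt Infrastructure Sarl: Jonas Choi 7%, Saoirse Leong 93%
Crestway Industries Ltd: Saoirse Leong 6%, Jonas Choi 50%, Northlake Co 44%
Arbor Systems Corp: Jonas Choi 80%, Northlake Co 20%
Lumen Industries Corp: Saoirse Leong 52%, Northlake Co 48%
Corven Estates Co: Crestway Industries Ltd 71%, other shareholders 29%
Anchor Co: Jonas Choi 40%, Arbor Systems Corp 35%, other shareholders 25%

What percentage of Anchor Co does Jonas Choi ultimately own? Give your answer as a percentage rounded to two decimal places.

74.30%

Jonas reaches Anchor along 3 paths.
Direct stake: 40% = 40%.
Via Arbor: 80% × 35% = 28%.
Via Northlake → Arbor: 90% × 20% × 35% = 6.3%.
Total: 40% + 28% + 6.3% = 74.3%.
Rounded: 74.30%.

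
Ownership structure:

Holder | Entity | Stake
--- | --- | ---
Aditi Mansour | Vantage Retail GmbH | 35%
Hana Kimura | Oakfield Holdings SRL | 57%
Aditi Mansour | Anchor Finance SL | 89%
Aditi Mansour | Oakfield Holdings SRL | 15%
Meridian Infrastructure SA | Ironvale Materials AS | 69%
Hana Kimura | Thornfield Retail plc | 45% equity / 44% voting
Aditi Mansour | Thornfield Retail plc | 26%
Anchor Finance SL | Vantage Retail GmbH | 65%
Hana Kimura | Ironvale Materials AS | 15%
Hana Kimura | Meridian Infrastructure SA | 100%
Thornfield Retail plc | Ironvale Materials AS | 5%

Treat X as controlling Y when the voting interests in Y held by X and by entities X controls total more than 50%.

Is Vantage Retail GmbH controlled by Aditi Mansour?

Yes

Aditi holds 89% of Anchor, so Aditi controls Anchor.
Aditi and Anchor together hold 35% + 65% = 100% of Vantage, so Aditi controls Vantage.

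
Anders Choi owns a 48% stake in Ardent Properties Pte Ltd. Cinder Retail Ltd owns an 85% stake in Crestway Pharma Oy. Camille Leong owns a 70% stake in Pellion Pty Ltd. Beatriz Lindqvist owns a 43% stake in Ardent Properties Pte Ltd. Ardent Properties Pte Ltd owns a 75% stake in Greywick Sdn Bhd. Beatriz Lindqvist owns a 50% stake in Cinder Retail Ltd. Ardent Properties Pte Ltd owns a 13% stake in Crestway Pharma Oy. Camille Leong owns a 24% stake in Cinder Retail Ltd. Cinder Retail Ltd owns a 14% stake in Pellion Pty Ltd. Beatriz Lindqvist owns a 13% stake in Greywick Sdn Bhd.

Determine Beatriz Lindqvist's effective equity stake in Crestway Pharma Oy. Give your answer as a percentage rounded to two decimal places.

Beatriz reaches Crestway along 2 paths.
Via Cinder: 50% × 85% = 42.5%.
Via Ardent: 43% × 13% = 5.59%.
Total: 42.5% + 5.59% = 48.09%.

48.09%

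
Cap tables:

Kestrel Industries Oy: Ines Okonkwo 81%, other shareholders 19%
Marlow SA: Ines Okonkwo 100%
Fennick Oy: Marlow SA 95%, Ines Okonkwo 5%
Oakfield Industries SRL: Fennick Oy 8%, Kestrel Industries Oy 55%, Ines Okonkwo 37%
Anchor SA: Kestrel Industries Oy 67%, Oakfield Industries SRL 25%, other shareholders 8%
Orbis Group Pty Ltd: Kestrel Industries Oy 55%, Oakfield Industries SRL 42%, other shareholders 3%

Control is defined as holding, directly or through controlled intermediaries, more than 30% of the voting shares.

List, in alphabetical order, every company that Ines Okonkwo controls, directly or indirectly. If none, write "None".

Anchor SA, Fennick Oy, Kestrel Industries Oy, Marlow SA, Oakfield Industries SRL, Orbis Group Pty Ltd

Ines holds 81% of Kestrel, so Ines controls Kestrel.
Ines holds 100% of Marlow, so Ines controls Marlow.
Marlow and Ines together hold 95% + 5% = 100% of Fennick, so Ines controls Fennick.
Fennick and Kestrel and Ines together hold 8% + 55% + 37% = 100% of Oakfield, so Ines controls Oakfield.
Kestrel and Oakfield together hold 67% + 25% = 92% of Anchor, so Ines controls Anchor.
Kestrel and Oakfield together hold 55% + 42% = 97% of Orbis, so Ines controls Orbis.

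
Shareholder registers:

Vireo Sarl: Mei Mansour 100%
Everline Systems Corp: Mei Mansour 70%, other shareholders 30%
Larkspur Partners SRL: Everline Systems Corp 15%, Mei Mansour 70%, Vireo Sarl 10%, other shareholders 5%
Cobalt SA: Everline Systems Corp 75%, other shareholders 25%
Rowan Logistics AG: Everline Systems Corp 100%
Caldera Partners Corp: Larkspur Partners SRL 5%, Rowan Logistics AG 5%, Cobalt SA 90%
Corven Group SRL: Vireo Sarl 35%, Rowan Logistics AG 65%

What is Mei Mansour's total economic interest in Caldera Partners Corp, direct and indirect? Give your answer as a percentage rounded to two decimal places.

55.28%

Mei reaches Caldera along 5 paths.
Via Everline → Larkspur: 70% × 15% × 5% = 0.525%.
Via Larkspur: 70% × 5% = 3.5%.
Via Vireo → Larkspur: 100% × 10% × 5% = 0.5%.
Via Everline → Rowan: 70% × 100% × 5% = 3.5%.
Via Everline → Cobalt: 70% × 75% × 90% = 47.25%.
Total: 0.525% + 3.5% + 0.5% + 3.5% + 47.25% = 55.275%.
Rounded: 55.28%.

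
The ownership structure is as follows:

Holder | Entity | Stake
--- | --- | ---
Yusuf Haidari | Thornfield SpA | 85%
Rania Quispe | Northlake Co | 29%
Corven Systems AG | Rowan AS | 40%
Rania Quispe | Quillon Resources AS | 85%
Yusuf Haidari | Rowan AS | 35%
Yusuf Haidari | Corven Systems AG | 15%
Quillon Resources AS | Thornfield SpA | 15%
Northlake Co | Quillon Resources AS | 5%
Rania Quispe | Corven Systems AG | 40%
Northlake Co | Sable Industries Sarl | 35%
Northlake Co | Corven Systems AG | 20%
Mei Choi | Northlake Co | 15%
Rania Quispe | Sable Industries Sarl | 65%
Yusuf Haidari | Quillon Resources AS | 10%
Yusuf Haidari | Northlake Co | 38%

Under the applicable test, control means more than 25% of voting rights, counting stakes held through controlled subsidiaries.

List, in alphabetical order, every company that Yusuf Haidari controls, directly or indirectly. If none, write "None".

Corven Systems AG, Northlake Co, Rowan AS, Sable Industries Sarl, Thornfield SpA

Yusuf holds 38% of Northlake, so Yusuf controls Northlake.
Northlake and Yusuf together hold 20% + 15% = 35% of Corven, so Yusuf controls Corven.
Yusuf holds 85% of Thornfield, so Yusuf controls Thornfield.
Yusuf and Corven together hold 35% + 40% = 75% of Rowan, so Yusuf controls Rowan.
Northlake holds 35% of Sable, so Yusuf controls Sable.
No other company's threshold is met.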